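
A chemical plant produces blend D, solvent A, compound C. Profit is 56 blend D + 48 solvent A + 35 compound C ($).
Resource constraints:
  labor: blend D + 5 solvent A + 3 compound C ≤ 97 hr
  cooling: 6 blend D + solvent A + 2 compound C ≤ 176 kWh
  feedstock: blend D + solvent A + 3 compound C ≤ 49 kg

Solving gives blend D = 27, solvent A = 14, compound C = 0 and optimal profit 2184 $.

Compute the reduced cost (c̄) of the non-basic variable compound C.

Binding: labor and cooling. Non-binding: feedstock (8 unused).
Slack constraints have shadow price 0 (complementary slackness).
The binding rows give the dual system: 1·y_labor + 6·y_cooling = 56 and 5·y_labor + 1·y_cooling = 48.
Solving: y_labor = 8, y_cooling = 8.
Reduced cost of compound C: c₃ − yᵀa₃ = 35 − (8·3 + 8·2) = 35 − 40 = -5.

-5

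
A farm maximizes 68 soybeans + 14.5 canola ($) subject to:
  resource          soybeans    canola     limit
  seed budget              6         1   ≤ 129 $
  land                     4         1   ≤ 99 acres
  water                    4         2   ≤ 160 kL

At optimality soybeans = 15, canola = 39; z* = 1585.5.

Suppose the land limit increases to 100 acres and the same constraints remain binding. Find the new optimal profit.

1595

Binding: seed budget and land. Non-binding: water (22 unused).
By complementary slackness, y = 0 for the non-binding constraint.
The binding rows give the dual system: 6·y_seed budget + 4·y_land = 68 and 1·y_seed budget + 1·y_land = 14.5.
Solving: y_seed budget = 5, y_land = 9.5.
Δz = y_land·Δb = 9.5 × (1) = 9.5, so new z* = 1585.5 + 9.5 = 1595.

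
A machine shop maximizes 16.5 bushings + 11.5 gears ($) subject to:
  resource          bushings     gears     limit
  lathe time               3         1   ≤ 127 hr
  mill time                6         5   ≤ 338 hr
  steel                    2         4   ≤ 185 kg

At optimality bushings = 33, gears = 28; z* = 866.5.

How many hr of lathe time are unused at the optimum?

0

lathe time used = 3·33 + 1·28 = 127; slack = 127 − 127 = 0.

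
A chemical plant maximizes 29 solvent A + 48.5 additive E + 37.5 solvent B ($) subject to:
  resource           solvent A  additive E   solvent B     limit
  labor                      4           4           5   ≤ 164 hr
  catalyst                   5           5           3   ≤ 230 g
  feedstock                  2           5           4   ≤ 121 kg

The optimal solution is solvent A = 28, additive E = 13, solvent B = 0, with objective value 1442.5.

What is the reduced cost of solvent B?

-8.5

Check each constraint at x*: labor 164/164 (tight); catalyst 205/230 (slack 25); feedstock 121/121 (tight).
By complementary slackness, y = 0 for the non-binding constraint.
From A_Bᵀ y = c: 4·y_labor + 2·y_feedstock = 29; 4·y_labor + 5·y_feedstock = 48.5.
Solving: y_labor = 4, y_feedstock = 6.5.
Reduced cost of solvent B: c₃ − yᵀa₃ = 37.5 − (4·5 + 6.5·4) = 37.5 − 46 = -8.5.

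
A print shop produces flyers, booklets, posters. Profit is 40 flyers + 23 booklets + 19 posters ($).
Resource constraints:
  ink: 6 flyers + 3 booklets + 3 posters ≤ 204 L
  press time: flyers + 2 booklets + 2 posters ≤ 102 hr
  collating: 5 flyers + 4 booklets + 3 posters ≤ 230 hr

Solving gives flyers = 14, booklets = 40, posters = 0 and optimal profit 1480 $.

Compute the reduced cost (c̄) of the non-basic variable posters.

At the optimum: ink uses 204 of 204 (binding); press time uses 94 of 102 (slack = 8); collating uses 230 of 230 (binding).
By complementary slackness, y = 0 for the non-binding constraint.
Dual feasibility on the basic columns requires 6·y_ink + 5·y_collating = 40, 3·y_ink + 4·y_collating = 23.
→ y_ink = 5 and y_collating = 2.
Reduced cost of posters: c₃ − yᵀa₃ = 19 − (5·3 + 2·3) = 19 − 21 = -2.

-2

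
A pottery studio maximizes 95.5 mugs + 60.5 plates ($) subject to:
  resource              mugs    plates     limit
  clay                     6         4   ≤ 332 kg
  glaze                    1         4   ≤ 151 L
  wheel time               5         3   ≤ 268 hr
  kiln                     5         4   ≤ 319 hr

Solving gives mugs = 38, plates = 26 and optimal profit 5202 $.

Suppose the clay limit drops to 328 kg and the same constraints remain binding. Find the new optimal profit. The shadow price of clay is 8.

Δb = -4, so new z* = 5202 + (8)·(-4) = 5202 − 32 = 5170.

5170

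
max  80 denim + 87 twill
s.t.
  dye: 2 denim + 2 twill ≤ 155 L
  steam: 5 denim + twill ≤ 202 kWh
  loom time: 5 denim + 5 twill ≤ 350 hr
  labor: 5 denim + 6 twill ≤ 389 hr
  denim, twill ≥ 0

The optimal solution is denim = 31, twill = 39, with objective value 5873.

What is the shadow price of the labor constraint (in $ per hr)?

Binding: loom time and labor. Non-binding: dye (15 unused), steam (8 unused).
Since dye, steam are not tight, their duals are 0.
Dual feasibility on the basic columns requires 5·y_loom time + 5·y_labor = 80, 5·y_loom time + 6·y_labor = 87.
Solving: y_loom time = 9, y_labor = 7.
Shadow price of labor = 7.

7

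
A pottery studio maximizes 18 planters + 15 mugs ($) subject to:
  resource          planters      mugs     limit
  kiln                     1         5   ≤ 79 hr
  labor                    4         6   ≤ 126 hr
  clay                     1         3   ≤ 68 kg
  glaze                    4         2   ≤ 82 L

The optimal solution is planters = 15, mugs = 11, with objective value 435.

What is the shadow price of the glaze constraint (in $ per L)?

At the optimum: kiln uses 70 of 79 (slack = 9); labor uses 126 of 126 (binding); clay uses 48 of 68 (slack = 20); glaze uses 82 of 82 (binding).
Since kiln, clay are not tight, their duals are 0.
The binding rows give the dual system: 4·y_labor + 4·y_glaze = 18 and 6·y_labor + 2·y_glaze = 15.
Solving: y_labor = 1.5, y_glaze = 3.
Shadow price of glaze = 3.

3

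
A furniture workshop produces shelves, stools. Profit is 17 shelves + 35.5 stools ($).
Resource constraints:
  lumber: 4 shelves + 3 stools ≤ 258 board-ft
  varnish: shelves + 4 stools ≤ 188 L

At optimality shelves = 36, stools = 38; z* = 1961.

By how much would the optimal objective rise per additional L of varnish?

7

At the optimum: lumber uses 258 of 258 (binding); varnish uses 188 of 188 (binding).
From A_Bᵀ y = c: 4·y_lumber + 1·y_varnish = 17; 3·y_lumber + 4·y_varnish = 35.5.
Solving: y_lumber = 2.5, y_varnish = 7.
Shadow price of varnish = 7.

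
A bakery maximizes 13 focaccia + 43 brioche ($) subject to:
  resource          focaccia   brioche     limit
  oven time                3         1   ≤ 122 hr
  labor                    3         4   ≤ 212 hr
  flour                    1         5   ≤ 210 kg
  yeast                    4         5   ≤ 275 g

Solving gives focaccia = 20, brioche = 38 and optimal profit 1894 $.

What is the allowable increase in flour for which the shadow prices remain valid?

55

Binding constraints: labor, flour. The basis is B = [[3,4],[1,5]] with det 11.
Per unit increase in flour, x* moves by d = (-0.3636, 0.2727).
The basis stays optimal until focaccia reaches 0; allowable increase = 55 kg.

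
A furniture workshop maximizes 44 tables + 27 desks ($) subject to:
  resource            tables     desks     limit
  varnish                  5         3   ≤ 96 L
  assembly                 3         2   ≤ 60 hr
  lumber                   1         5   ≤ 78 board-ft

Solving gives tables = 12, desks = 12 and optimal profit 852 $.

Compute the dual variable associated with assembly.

Binding: varnish and assembly. Non-binding: lumber (6 unused).
Since lumber is not tight, its dual is 0.
From A_Bᵀ y = c: 5·y_varnish + 3·y_assembly = 44; 3·y_varnish + 2·y_assembly = 27.
This yields shadow prices y_varnish = 7, y_assembly = 3.
Shadow price of assembly = 3.

3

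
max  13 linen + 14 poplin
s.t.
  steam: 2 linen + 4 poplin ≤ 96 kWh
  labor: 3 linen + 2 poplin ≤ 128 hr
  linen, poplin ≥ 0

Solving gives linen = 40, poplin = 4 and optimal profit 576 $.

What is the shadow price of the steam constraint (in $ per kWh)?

At the optimum: steam uses 96 of 96 (binding); labor uses 128 of 128 (binding).
Dual feasibility on the basic columns requires 2·y_steam + 3·y_labor = 13, 4·y_steam + 2·y_labor = 14.
This yields shadow prices y_steam = 2, y_labor = 3.
Shadow price of steam = 2.

2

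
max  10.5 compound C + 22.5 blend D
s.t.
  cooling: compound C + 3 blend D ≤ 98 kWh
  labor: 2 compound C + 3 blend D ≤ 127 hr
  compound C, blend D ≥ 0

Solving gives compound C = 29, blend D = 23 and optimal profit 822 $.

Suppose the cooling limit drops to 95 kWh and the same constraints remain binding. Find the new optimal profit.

808.5

Both cooling and labor are binding at x*.
Dual feasibility on the basic columns requires 1·y_cooling + 2·y_labor = 10.5, 3·y_cooling + 3·y_labor = 22.5.
→ y_cooling = 4.5 and y_labor = 3.
Δz = y_cooling·Δb = 4.5 × (-3) = -13.5, so new z* = 822 − 13.5 = 808.5.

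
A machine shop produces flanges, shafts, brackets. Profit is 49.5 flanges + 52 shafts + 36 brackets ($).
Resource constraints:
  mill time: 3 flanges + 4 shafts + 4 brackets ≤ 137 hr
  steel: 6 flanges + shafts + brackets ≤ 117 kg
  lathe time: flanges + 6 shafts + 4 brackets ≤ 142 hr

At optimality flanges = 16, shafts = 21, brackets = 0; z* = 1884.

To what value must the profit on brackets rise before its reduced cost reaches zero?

37

Binding: steel and lathe time. Non-binding: mill time (5 unused).
Slack constraints have shadow price 0 (complementary slackness).
The binding rows give the dual system: 6·y_steel + 1·y_lathe time = 49.5 and 1·y_steel + 6·y_lathe time = 52.
→ y_steel = 7 and y_lathe time = 7.5.
brackets enters the basis when its profit ≥ yᵀa₃ = 7·1 + 7.5·4 = 37.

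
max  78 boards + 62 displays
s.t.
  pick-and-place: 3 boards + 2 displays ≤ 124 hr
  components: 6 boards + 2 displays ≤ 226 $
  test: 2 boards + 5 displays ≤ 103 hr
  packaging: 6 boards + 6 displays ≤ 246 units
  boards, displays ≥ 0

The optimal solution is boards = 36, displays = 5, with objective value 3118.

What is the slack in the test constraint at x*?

test used = 2·36 + 5·5 = 97; slack = 103 − 97 = 6.

6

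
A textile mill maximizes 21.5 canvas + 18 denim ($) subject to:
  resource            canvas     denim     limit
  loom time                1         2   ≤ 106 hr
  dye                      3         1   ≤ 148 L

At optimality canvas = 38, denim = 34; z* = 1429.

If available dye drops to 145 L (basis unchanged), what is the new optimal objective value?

1414

Both loom time and dye are binding at x*.
Dual feasibility on the basic columns requires 1·y_loom time + 3·y_dye = 21.5, 2·y_loom time + 1·y_dye = 18.
Solving: y_loom time = 6.5, y_dye = 5.
Δz = y_dye·Δb = 5 × (-3) = -15, so new z* = 1429 − 15 = 1414.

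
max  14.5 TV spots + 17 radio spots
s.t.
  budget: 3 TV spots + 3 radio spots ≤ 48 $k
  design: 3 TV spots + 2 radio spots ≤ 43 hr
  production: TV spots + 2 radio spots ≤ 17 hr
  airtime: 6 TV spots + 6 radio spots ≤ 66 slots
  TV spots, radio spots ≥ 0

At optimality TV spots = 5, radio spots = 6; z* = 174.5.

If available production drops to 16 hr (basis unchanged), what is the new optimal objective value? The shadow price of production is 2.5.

Δb = -1, so new z* = 174.5 + (2.5)·(-1) = 174.5 − 2.5 = 172.

172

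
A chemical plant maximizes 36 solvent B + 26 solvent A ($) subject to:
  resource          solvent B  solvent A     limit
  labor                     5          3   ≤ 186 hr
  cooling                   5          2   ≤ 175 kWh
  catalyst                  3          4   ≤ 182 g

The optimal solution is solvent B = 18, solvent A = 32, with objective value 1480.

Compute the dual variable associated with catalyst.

2

Binding: labor and catalyst. Non-binding: cooling (21 unused).
Since cooling is not tight, its dual is 0.
The binding rows give the dual system: 5·y_labor + 3·y_catalyst = 36 and 3·y_labor + 4·y_catalyst = 26.
Solving: y_labor = 6, y_catalyst = 2.
Shadow price of catalyst = 2.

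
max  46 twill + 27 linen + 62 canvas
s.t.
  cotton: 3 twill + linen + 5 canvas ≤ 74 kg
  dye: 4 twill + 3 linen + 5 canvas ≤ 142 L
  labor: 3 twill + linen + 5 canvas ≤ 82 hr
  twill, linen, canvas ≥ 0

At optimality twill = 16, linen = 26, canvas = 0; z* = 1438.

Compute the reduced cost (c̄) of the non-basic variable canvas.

-3

Binding: cotton and dye. Non-binding: labor (8 unused).
By complementary slackness, y = 0 for the non-binding constraint.
The binding rows give the dual system: 3·y_cotton + 4·y_dye = 46 and 1·y_cotton + 3·y_dye = 27.
Solving: y_cotton = 6, y_dye = 7.
Reduced cost of canvas: c₃ − yᵀa₃ = 62 − (6·5 + 7·5) = 62 − 65 = -3.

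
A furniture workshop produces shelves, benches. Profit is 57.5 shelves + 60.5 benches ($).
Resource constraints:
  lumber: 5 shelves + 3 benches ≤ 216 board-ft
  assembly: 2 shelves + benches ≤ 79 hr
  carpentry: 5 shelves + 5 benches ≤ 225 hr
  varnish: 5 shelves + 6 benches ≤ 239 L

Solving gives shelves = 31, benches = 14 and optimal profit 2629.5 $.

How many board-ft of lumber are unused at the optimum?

19

lumber used = 5·31 + 3·14 = 197; slack = 216 − 197 = 19.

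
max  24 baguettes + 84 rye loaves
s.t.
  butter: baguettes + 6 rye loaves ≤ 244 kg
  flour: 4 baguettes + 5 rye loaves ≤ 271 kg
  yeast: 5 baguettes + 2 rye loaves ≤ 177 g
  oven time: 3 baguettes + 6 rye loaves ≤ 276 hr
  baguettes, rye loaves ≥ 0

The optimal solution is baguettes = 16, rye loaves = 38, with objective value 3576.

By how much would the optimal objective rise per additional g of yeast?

0

At the optimum: butter uses 244 of 244 (binding); flour uses 254 of 271 (slack = 17); yeast uses 156 of 177 (slack = 21); oven time uses 276 of 276 (binding).
By complementary slackness, y = 0 for the non-binding constraints.
The binding rows give the dual system: 1·y_butter + 3·y_oven time = 24 and 6·y_butter + 6·y_oven time = 84.
This yields shadow prices y_butter = 9, y_oven time = 5.
Shadow price of yeast = 0.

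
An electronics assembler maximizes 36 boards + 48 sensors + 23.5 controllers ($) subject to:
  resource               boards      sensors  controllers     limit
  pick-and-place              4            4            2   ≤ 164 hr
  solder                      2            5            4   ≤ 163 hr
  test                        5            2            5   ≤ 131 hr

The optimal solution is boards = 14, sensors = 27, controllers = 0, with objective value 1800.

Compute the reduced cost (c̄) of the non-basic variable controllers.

-6.5

Check each constraint at x*: pick-and-place 164/164 (tight); solder 163/163 (tight); test 124/131 (slack 7).
By complementary slackness, y = 0 for the non-binding constraint.
Dual feasibility on the basic columns requires 4·y_pick-and-place + 2·y_solder = 36, 4·y_pick-and-place + 5·y_solder = 48.
Solving: y_pick-and-place = 7, y_solder = 4.
Reduced cost of controllers: c₃ − yᵀa₃ = 23.5 − (7·2 + 4·4) = 23.5 − 30 = -6.5.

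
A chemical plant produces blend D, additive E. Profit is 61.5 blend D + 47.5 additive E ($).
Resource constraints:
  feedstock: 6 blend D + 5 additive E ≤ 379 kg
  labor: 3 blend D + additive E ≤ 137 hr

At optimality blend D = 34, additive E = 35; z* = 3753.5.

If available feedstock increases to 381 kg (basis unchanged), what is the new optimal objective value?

3771.5

Both feedstock and labor are binding at x*.
Dual feasibility on the basic columns requires 6·y_feedstock + 3·y_labor = 61.5, 5·y_feedstock + 1·y_labor = 47.5.
This yields shadow prices y_feedstock = 9, y_labor = 2.5.
Δz = y_feedstock·Δb = 9 × (2) = 18, so new z* = 3753.5 + 18 = 3771.5.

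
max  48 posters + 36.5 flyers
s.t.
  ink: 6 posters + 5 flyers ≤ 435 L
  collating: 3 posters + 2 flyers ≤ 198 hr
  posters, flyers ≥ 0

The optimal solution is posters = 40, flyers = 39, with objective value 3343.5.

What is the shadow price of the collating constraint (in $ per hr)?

Check each constraint at x*: ink 435/435 (tight); collating 198/198 (tight).
The binding rows give the dual system: 6·y_ink + 3·y_collating = 48 and 5·y_ink + 2·y_collating = 36.5.
Solving: y_ink = 4.5, y_collating = 7.
Shadow price of collating = 7.

7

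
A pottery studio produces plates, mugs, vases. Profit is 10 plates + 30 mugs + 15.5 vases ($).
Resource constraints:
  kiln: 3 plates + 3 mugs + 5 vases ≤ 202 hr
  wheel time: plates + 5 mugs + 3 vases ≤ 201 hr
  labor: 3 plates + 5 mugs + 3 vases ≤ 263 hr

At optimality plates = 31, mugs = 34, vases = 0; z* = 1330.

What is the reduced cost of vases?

-2.5

At the optimum: kiln uses 195 of 202 (slack = 7); wheel time uses 201 of 201 (binding); labor uses 263 of 263 (binding).
By complementary slackness, y = 0 for the non-binding constraint.
From A_Bᵀ y = c: 1·y_wheel time + 3·y_labor = 10; 5·y_wheel time + 5·y_labor = 30.
Solving: y_wheel time = 4, y_labor = 2.
Reduced cost of vases: c₃ − yᵀa₃ = 15.5 − (4·3 + 2·3) = 15.5 − 18 = -2.5.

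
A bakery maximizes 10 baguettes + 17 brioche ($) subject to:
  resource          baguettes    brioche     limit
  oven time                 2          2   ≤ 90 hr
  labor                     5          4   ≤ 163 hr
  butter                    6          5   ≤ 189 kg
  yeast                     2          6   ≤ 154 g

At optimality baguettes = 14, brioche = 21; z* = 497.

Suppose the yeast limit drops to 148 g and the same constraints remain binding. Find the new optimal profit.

485

At the optimum: oven time uses 70 of 90 (slack = 20); labor uses 154 of 163 (slack = 9); butter uses 189 of 189 (binding); yeast uses 154 of 154 (binding).
By complementary slackness, y = 0 for the non-binding constraints.
From A_Bᵀ y = c: 6·y_butter + 2·y_yeast = 10; 5·y_butter + 6·y_yeast = 17.
→ y_butter = 1 and y_yeast = 2.
Δz = y_yeast·Δb = 2 × (-6) = -12, so new z* = 497 − 12 = 485.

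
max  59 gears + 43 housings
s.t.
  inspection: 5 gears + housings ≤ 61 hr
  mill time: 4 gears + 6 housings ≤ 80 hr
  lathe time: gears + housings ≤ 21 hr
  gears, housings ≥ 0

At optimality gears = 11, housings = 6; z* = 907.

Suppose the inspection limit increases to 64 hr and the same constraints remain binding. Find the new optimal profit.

Binding: inspection and mill time. Non-binding: lathe time (4 unused).
Since lathe time is not tight, its dual is 0.
The binding rows give the dual system: 5·y_inspection + 4·y_mill time = 59 and 1·y_inspection + 6·y_mill time = 43.
→ y_inspection = 7 and y_mill time = 6.
Δz = y_inspection·Δb = 7 × (3) = 21, so new z* = 907 + 21 = 928.

928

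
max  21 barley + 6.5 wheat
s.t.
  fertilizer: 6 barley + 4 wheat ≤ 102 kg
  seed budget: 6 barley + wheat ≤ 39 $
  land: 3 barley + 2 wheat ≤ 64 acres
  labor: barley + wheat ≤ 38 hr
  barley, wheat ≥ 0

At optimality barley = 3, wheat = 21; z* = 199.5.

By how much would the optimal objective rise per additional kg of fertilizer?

Check each constraint at x*: fertilizer 102/102 (tight); seed budget 39/39 (tight); land 51/64 (slack 13); labor 24/38 (slack 14).
Slack constraints have shadow price 0 (complementary slackness).
The binding rows give the dual system: 6·y_fertilizer + 6·y_seed budget = 21 and 4·y_fertilizer + 1·y_seed budget = 6.5.
This yields shadow prices y_fertilizer = 1, y_seed budget = 2.5.
Shadow price of fertilizer = 1.

1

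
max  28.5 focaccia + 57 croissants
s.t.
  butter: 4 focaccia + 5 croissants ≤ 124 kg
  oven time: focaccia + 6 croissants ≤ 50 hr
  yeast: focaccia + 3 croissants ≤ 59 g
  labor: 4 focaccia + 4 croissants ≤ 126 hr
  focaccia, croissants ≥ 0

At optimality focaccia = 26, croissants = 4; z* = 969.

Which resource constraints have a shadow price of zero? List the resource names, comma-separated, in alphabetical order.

labor, yeast

butter: 124/124 (binding)
oven time: 50/50 (binding)
yeast: 38/59 (slack 21)
labor: 120/126 (slack 6)
By complementary slackness, a constraint with positive slack has shadow price 0 → labor, yeast.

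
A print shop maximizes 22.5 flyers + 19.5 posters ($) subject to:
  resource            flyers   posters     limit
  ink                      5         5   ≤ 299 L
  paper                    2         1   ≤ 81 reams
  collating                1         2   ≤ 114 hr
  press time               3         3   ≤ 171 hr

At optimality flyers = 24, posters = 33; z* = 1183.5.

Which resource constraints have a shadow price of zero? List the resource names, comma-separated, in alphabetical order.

ink: 285/299 (slack 14)
paper: 81/81 (binding)
collating: 90/114 (slack 24)
press time: 171/171 (binding)
By complementary slackness, a constraint with positive slack has shadow price 0 → collating, ink.

collating, ink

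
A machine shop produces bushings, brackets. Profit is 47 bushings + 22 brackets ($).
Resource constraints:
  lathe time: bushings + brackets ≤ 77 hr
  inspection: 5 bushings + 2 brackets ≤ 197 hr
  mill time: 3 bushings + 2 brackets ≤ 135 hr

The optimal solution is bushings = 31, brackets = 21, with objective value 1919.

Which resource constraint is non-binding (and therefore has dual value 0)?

lathe time

lathe time: 52/77 (slack 25)
inspection: 197/197 (binding)
mill time: 135/135 (binding)
By complementary slackness, a constraint with positive slack has shadow price 0 → lathe time.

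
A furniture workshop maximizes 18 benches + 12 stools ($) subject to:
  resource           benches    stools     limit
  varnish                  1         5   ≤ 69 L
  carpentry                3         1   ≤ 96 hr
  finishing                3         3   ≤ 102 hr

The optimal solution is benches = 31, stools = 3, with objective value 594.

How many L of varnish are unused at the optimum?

varnish used = 1·31 + 5·3 = 46; slack = 69 − 46 = 23.

23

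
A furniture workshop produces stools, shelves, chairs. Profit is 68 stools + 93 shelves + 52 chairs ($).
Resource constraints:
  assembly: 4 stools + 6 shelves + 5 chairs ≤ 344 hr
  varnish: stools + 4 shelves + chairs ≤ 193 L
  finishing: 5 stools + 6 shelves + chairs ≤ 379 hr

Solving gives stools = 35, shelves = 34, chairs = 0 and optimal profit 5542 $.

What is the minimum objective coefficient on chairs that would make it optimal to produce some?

53.5

Check each constraint at x*: assembly 344/344 (tight); varnish 171/193 (slack 22); finishing 379/379 (tight).
Slack constraints have shadow price 0 (complementary slackness).
Dual feasibility on the basic columns requires 4·y_assembly + 5·y_finishing = 68, 6·y_assembly + 6·y_finishing = 93.
→ y_assembly = 9.5 and y_finishing = 6.
chairs enters the basis when its profit ≥ yᵀa₃ = 9.5·5 + 6·1 = 53.5.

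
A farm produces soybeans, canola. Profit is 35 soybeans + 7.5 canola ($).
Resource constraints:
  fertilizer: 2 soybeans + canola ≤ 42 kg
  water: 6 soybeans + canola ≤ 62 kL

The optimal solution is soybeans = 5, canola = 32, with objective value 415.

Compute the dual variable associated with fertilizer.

At the optimum: fertilizer uses 42 of 42 (binding); water uses 62 of 62 (binding).
The binding rows give the dual system: 2·y_fertilizer + 6·y_water = 35 and 1·y_fertilizer + 1·y_water = 7.5.
→ y_fertilizer = 2.5 and y_water = 5.
Shadow price of fertilizer = 2.5.

2.5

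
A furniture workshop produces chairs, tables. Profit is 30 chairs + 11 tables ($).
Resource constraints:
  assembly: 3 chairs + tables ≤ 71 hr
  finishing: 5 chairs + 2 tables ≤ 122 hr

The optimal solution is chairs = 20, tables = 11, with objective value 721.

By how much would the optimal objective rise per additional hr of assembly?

Check each constraint at x*: assembly 71/71 (tight); finishing 122/122 (tight).
The binding rows give the dual system: 3·y_assembly + 5·y_finishing = 30 and 1·y_assembly + 2·y_finishing = 11.
→ y_assembly = 5 and y_finishing = 3.
Shadow price of assembly = 5.

5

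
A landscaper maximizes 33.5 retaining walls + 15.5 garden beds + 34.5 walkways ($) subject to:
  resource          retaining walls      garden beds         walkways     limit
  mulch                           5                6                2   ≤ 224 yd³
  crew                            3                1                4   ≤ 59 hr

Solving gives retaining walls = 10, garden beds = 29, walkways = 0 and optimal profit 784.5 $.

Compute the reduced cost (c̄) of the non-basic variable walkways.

Check each constraint at x*: mulch 224/224 (tight); crew 59/59 (tight).
Dual feasibility on the basic columns requires 5·y_mulch + 3·y_crew = 33.5, 6·y_mulch + 1·y_crew = 15.5.
Solving: y_mulch = 1, y_crew = 9.5.
Reduced cost of walkways: c₃ − yᵀa₃ = 34.5 − (1·2 + 9.5·4) = 34.5 − 40 = -5.5.

-5.5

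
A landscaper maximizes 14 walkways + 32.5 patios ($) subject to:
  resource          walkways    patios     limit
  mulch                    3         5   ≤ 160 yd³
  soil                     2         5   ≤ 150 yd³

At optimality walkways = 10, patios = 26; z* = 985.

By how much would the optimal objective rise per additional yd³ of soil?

Check each constraint at x*: mulch 160/160 (tight); soil 150/150 (tight).
From A_Bᵀ y = c: 3·y_mulch + 2·y_soil = 14; 5·y_mulch + 5·y_soil = 32.5.
This yields shadow prices y_mulch = 1, y_soil = 5.5.
Shadow price of soil = 5.5.

5.5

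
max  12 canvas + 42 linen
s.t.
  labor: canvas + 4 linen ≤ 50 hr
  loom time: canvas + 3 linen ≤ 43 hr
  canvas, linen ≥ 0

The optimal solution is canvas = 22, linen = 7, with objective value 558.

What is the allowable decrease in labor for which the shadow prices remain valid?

Binding constraints: labor, loom time. The basis is B = [[1,4],[1,3]] with det -1.
Per unit decrease in labor, x* moves by d = (3, -1).
The basis stays optimal until linen reaches 0; allowable decrease = 7 hr.

7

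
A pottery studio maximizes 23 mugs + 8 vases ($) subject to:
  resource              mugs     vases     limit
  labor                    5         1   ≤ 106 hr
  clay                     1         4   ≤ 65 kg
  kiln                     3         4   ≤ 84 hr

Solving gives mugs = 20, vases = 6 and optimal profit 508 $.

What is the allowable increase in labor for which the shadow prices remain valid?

34

Binding constraints: labor, kiln. The basis is B = [[5,1],[3,4]] with det 17.
Per unit increase in labor, x* moves by d = (0.2353, -0.1765).
The basis stays optimal until vases reaches 0; allowable increase = 34 hr.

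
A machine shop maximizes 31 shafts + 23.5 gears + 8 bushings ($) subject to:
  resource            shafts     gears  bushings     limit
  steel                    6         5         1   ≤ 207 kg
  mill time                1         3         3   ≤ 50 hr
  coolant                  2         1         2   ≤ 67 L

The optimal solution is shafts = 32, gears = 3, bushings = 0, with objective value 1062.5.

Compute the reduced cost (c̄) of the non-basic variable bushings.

-3

Binding: steel and coolant. Non-binding: mill time (9 unused).
By complementary slackness, y = 0 for the non-binding constraint.
The binding rows give the dual system: 6·y_steel + 2·y_coolant = 31 and 5·y_steel + 1·y_coolant = 23.5.
Solving: y_steel = 4, y_coolant = 3.5.
Reduced cost of bushings: c₃ − yᵀa₃ = 8 − (4·1 + 3.5·2) = 8 − 11 = -3.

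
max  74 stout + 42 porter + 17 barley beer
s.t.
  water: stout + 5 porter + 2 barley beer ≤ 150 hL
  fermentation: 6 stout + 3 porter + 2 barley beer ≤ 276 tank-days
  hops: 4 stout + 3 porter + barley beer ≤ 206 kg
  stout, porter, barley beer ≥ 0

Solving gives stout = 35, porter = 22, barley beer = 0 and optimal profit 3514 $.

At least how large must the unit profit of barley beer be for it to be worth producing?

At the optimum: water uses 145 of 150 (slack = 5); fermentation uses 276 of 276 (binding); hops uses 206 of 206 (binding).
Since water is not tight, its dual is 0.
From A_Bᵀ y = c: 6·y_fermentation + 4·y_hops = 74; 3·y_fermentation + 3·y_hops = 42.
This yields shadow prices y_fermentation = 9, y_hops = 5.
barley beer enters the basis when its profit ≥ yᵀa₃ = 9·2 + 5·1 = 23.

23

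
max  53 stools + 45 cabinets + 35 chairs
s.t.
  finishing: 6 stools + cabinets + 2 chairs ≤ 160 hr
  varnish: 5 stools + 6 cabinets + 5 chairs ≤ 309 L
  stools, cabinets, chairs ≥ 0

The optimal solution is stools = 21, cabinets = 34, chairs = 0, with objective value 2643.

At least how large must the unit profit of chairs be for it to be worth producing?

Both finishing and varnish are binding at x*.
From A_Bᵀ y = c: 6·y_finishing + 5·y_varnish = 53; 1·y_finishing + 6·y_varnish = 45.
This yields shadow prices y_finishing = 3, y_varnish = 7.
chairs enters the basis when its profit ≥ yᵀa₃ = 3·2 + 7·5 = 41.

41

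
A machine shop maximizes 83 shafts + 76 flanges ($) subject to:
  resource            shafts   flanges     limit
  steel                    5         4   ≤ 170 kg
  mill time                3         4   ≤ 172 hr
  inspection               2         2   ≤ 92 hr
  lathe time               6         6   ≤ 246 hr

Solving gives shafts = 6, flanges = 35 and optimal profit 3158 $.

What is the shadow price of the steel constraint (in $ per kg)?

7

Binding: steel and lathe time. Non-binding: mill time (14 unused), inspection (10 unused).
Slack constraints have shadow price 0 (complementary slackness).
The binding rows give the dual system: 5·y_steel + 6·y_lathe time = 83 and 4·y_steel + 6·y_lathe time = 76.
Solving: y_steel = 7, y_lathe time = 8.
Shadow price of steel = 7.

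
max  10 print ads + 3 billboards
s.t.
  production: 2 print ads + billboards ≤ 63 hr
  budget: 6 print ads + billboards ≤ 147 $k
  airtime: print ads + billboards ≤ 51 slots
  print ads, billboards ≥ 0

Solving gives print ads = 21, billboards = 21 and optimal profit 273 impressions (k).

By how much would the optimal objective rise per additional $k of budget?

1

Binding: production and budget. Non-binding: airtime (9 unused).
By complementary slackness, y = 0 for the non-binding constraint.
Dual feasibility on the basic columns requires 2·y_production + 6·y_budget = 10, 1·y_production + 1·y_budget = 3.
→ y_production = 2 and y_budget = 1.
Shadow price of budget = 1.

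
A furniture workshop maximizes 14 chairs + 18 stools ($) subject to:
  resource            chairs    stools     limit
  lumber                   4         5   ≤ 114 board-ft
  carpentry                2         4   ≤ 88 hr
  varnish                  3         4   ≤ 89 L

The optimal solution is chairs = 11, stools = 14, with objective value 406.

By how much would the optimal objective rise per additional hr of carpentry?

0

Check each constraint at x*: lumber 114/114 (tight); carpentry 78/88 (slack 10); varnish 89/89 (tight).
Slack constraints have shadow price 0 (complementary slackness).
Dual feasibility on the basic columns requires 4·y_lumber + 3·y_varnish = 14, 5·y_lumber + 4·y_varnish = 18.
Solving: y_lumber = 2, y_varnish = 2.
Shadow price of carpentry = 0.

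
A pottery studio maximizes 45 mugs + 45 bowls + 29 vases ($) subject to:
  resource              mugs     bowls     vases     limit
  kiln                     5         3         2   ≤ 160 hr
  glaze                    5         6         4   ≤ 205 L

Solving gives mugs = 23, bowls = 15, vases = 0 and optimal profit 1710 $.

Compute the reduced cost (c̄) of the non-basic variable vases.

-1

At the optimum: kiln uses 160 of 160 (binding); glaze uses 205 of 205 (binding).
Dual feasibility on the basic columns requires 5·y_kiln + 5·y_glaze = 45, 3·y_kiln + 6·y_glaze = 45.
Solving: y_kiln = 3, y_glaze = 6.
Reduced cost of vases: c₃ − yᵀa₃ = 29 − (3·2 + 6·4) = 29 − 30 = -1.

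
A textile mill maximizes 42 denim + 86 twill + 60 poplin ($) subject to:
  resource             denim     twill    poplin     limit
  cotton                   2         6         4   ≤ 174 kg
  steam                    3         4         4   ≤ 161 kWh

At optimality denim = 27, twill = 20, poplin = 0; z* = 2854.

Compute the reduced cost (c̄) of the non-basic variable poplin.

At the optimum: cotton uses 174 of 174 (binding); steam uses 161 of 161 (binding).
From A_Bᵀ y = c: 2·y_cotton + 3·y_steam = 42; 6·y_cotton + 4·y_steam = 86.
→ y_cotton = 9 and y_steam = 8.
Reduced cost of poplin: c₃ − yᵀa₃ = 60 − (9·4 + 8·4) = 60 − 68 = -8.

-8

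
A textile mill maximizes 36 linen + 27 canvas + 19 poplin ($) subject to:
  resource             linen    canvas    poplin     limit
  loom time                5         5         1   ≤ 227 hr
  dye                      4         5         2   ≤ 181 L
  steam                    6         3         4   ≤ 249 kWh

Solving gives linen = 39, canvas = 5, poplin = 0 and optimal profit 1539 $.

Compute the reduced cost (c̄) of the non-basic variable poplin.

-3

At the optimum: loom time uses 220 of 227 (slack = 7); dye uses 181 of 181 (binding); steam uses 249 of 249 (binding).
Slack constraints have shadow price 0 (complementary slackness).
Dual feasibility on the basic columns requires 4·y_dye + 6·y_steam = 36, 5·y_dye + 3·y_steam = 27.
→ y_dye = 3 and y_steam = 4.
Reduced cost of poplin: c₃ − yᵀa₃ = 19 − (3·2 + 4·4) = 19 − 22 = -3.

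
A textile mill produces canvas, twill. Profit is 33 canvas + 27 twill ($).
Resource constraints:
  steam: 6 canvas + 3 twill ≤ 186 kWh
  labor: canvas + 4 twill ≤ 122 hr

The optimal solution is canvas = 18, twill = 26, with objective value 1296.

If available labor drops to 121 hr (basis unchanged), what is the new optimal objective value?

Check each constraint at x*: steam 186/186 (tight); labor 122/122 (tight).
Dual feasibility on the basic columns requires 6·y_steam + 1·y_labor = 33, 3·y_steam + 4·y_labor = 27.
Solving: y_steam = 5, y_labor = 3.
Δz = y_labor·Δb = 3 × (-1) = -3, so new z* = 1296 − 3 = 1293.

1293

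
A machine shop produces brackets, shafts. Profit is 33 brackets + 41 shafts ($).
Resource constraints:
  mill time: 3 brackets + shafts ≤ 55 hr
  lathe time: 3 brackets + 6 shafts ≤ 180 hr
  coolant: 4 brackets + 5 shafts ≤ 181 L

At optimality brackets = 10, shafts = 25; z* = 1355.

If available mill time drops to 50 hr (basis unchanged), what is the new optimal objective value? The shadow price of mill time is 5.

1330

Δb = -5, so new z* = 1355 + (5)·(-5) = 1355 − 25 = 1330.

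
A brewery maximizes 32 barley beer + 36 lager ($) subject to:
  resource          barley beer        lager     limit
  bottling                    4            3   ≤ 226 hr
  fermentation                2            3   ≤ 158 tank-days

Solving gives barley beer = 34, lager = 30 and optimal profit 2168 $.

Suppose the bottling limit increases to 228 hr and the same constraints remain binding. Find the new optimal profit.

2176

At the optimum: bottling uses 226 of 226 (binding); fermentation uses 158 of 158 (binding).
From A_Bᵀ y = c: 4·y_bottling + 2·y_fermentation = 32; 3·y_bottling + 3·y_fermentation = 36.
→ y_bottling = 4 and y_fermentation = 8.
Δz = y_bottling·Δb = 4 × (2) = 8, so new z* = 2168 + 8 = 2176.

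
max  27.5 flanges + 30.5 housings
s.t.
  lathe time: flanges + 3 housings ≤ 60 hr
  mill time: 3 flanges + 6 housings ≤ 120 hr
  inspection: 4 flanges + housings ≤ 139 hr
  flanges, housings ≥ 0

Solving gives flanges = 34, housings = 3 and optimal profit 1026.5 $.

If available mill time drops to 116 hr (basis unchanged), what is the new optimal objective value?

At the optimum: lathe time uses 43 of 60 (slack = 17); mill time uses 120 of 120 (binding); inspection uses 139 of 139 (binding).
By complementary slackness, y = 0 for the non-binding constraint.
Dual feasibility on the basic columns requires 3·y_mill time + 4·y_inspection = 27.5, 6·y_mill time + 1·y_inspection = 30.5.
→ y_mill time = 4.5 and y_inspection = 3.5.
Δz = y_mill time·Δb = 4.5 × (-4) = -18, so new z* = 1026.5 − 18 = 1008.5.

1008.5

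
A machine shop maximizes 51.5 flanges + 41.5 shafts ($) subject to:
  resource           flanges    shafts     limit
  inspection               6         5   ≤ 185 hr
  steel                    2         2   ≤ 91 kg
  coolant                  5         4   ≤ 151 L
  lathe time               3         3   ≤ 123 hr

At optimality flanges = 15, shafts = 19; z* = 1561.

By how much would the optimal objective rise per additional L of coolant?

Check each constraint at x*: inspection 185/185 (tight); steel 68/91 (slack 23); coolant 151/151 (tight); lathe time 102/123 (slack 21).
Since steel, lathe time are not tight, their duals are 0.
The binding rows give the dual system: 6·y_inspection + 5·y_coolant = 51.5 and 5·y_inspection + 4·y_coolant = 41.5.
Solving: y_inspection = 1.5, y_coolant = 8.5.
Shadow price of coolant = 8.5.

8.5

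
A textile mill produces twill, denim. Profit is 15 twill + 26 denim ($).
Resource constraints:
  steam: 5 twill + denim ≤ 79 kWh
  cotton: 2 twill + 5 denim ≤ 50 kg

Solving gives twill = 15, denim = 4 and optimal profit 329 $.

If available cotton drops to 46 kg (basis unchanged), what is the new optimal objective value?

At the optimum: steam uses 79 of 79 (binding); cotton uses 50 of 50 (binding).
The binding rows give the dual system: 5·y_steam + 2·y_cotton = 15 and 1·y_steam + 5·y_cotton = 26.
Solving: y_steam = 1, y_cotton = 5.
Δz = y_cotton·Δb = 5 × (-4) = -20, so new z* = 329 − 20 = 309.

309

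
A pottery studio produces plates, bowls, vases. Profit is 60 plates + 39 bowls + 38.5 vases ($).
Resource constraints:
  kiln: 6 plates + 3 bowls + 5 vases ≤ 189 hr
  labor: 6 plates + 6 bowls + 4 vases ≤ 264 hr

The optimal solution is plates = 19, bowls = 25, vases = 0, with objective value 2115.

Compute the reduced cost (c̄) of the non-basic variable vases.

-8.5

Check each constraint at x*: kiln 189/189 (tight); labor 264/264 (tight).
The binding rows give the dual system: 6·y_kiln + 6·y_labor = 60 and 3·y_kiln + 6·y_labor = 39.
This yields shadow prices y_kiln = 7, y_labor = 3.
Reduced cost of vases: c₃ − yᵀa₃ = 38.5 − (7·5 + 3·4) = 38.5 − 47 = -8.5.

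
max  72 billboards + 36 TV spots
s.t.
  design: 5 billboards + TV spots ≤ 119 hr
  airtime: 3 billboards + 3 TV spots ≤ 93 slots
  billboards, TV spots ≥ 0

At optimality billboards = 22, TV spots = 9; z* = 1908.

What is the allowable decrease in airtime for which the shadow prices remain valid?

21.6

Binding constraints: design, airtime. The basis is B = [[5,1],[3,3]] with det 12.
Per unit decrease in airtime, x* moves by d = (0.0833, -0.4167).
The basis stays optimal until TV spots reaches 0; allowable decrease = 21.6 slots.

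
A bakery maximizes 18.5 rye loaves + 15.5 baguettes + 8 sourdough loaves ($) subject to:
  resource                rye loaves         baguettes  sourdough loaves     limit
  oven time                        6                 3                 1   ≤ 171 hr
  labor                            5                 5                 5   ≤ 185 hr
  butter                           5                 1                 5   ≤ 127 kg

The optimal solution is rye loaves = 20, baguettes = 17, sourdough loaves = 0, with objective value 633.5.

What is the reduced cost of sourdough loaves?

-5.5

Binding: oven time and labor. Non-binding: butter (10 unused).
Slack constraints have shadow price 0 (complementary slackness).
From A_Bᵀ y = c: 6·y_oven time + 5·y_labor = 18.5; 3·y_oven time + 5·y_labor = 15.5.
This yields shadow prices y_oven time = 1, y_labor = 2.5.
Reduced cost of sourdough loaves: c₃ − yᵀa₃ = 8 − (1·1 + 2.5·5) = 8 − 13.5 = -5.5.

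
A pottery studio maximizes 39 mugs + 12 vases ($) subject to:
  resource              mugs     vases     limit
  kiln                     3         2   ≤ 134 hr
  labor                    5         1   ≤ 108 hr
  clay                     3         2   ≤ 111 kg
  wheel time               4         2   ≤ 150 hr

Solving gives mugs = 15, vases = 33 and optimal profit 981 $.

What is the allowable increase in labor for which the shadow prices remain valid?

77

Binding constraints: labor, clay. The basis is B = [[5,1],[3,2]] with det 7.
Per unit increase in labor, x* moves by d = (0.2857, -0.4286).
The basis stays optimal until vases reaches 0; allowable increase = 77 hr.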